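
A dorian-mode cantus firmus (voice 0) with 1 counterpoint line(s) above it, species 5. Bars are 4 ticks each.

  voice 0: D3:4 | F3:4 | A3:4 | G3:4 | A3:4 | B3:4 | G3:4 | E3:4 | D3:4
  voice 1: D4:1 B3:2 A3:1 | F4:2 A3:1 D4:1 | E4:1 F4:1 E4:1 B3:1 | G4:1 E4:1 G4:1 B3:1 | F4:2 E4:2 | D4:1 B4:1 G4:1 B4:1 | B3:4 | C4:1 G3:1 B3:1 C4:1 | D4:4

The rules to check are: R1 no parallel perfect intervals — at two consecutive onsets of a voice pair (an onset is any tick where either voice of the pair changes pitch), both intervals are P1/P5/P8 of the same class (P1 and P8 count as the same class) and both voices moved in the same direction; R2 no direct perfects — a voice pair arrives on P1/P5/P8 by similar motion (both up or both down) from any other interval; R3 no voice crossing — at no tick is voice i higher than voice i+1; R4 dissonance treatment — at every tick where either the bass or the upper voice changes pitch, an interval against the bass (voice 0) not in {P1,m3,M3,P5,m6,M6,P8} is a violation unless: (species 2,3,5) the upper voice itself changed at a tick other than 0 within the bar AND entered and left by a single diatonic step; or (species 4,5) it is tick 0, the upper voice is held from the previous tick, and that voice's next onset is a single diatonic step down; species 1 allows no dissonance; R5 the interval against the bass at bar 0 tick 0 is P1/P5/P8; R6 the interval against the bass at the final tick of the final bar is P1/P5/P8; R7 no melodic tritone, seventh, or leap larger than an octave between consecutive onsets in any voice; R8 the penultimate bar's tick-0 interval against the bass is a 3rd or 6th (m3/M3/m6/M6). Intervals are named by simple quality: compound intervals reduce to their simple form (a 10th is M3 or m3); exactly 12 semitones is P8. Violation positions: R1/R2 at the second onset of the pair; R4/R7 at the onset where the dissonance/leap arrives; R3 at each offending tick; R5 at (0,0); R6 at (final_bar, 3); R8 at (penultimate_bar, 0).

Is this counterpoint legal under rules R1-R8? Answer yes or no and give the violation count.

No (4 violations)

bar 0: v0=D3 v1=D4 (P8)
bar 1: v0=F3 v1=F4 (P8)
bar 2: v0=A3 v1=E4 (P5)
bar 3: v0=G3 v1=G4 (P8)
bar 4: v0=A3 v1=F4 (m6)
bar 5: v0=B3 v1=D4 (m3)
bar 6: v0=G3 v1=B3 (M3)
bar 7: v0=E3 v1=C4 (m6)
bar 8: v0=D3 v1=D4 (P8)
  R2 @ bar1.0: D3/A3 P5 -> F3/F4 P8 similar
  R2 @ bar2.0: F3/D4 M6 -> A3/E4 P5 similar
  R4 @ bar2.3: A3/B3 M2 untreated
  R7 @ bar4.0: B3->F4 leap 6st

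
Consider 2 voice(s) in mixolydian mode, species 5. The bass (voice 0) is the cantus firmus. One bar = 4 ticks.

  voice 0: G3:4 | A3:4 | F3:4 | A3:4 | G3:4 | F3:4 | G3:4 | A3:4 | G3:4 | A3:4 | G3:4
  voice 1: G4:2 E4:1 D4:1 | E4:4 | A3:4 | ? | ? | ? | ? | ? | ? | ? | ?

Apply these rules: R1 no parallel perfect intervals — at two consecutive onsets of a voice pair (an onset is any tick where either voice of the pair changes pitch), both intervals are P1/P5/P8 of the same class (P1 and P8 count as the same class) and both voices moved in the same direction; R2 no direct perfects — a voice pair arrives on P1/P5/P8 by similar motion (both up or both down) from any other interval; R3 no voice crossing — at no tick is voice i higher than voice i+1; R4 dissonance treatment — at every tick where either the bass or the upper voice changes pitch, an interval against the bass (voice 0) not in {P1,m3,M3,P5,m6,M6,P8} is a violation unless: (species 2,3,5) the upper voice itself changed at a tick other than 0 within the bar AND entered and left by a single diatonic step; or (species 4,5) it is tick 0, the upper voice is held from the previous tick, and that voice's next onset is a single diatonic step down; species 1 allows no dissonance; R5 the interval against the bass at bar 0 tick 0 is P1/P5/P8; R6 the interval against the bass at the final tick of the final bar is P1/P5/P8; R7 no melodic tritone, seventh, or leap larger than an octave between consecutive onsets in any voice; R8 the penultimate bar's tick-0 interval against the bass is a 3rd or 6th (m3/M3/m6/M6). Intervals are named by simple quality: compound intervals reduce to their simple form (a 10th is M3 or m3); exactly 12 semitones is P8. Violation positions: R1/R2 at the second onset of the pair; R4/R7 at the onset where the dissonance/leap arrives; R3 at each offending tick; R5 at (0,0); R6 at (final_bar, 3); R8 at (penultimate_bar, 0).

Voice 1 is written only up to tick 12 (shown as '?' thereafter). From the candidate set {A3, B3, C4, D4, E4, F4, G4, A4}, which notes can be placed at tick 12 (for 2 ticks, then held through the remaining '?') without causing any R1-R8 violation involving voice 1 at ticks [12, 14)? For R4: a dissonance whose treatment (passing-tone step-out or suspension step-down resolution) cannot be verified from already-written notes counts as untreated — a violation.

A3: legal
B3: violates R4
C4: legal
D4: violates R4
E4: violates R2
F4: legal
G4: violates R4,R7
A4: violates R2

{A3, C4, F4}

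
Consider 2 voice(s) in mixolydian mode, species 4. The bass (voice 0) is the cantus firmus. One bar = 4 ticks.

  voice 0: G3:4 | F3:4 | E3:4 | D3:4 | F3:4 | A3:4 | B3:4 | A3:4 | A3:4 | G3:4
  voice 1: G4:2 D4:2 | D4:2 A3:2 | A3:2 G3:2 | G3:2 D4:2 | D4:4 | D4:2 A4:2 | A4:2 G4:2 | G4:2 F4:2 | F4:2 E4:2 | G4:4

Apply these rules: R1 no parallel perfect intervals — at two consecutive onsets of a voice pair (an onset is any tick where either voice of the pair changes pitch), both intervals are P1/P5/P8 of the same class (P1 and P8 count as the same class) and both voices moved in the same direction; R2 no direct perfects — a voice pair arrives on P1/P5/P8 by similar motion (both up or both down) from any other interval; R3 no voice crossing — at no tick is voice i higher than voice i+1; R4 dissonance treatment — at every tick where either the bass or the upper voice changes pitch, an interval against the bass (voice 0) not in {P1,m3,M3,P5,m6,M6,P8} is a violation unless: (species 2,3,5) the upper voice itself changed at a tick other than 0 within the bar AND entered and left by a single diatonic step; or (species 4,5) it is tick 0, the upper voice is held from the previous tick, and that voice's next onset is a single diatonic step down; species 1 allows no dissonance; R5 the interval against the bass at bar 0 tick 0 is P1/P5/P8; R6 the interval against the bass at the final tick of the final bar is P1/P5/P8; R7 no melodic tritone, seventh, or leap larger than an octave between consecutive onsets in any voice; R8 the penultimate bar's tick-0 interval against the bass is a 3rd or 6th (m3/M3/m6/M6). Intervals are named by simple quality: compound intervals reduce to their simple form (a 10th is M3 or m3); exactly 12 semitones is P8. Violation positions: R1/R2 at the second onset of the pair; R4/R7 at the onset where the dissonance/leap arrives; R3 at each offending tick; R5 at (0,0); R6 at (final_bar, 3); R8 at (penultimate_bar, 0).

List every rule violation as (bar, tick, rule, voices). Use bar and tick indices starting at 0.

bar 0: v0=G3 v1=G4 downbeat P8
bar 1: v0=F3 v1=D4 downbeat M6
bar 2: v0=E3 v1=A3 downbeat P4
bar 3: v0=D3 v1=G3 downbeat P4
bar 4: v0=F3 v1=D4 downbeat M6
bar 5: v0=A3 v1=D4 downbeat P4
bar 6: v0=B3 v1=A4 downbeat m7
bar 7: v0=A3 v1=G4 downbeat m7
bar 8: v0=A3 v1=F4 downbeat m6
bar 9: v0=G3 v1=G4 downbeat P8
  -> R4 @ bar 3 tick 0 v(0, 1): D3/G3 P4 untreated
  -> R4 @ bar 5 tick 0 v(0, 1): A3/D4 P4 untreated

(3, 0, R4, (0, 1))
(5, 0, R4, (0, 1))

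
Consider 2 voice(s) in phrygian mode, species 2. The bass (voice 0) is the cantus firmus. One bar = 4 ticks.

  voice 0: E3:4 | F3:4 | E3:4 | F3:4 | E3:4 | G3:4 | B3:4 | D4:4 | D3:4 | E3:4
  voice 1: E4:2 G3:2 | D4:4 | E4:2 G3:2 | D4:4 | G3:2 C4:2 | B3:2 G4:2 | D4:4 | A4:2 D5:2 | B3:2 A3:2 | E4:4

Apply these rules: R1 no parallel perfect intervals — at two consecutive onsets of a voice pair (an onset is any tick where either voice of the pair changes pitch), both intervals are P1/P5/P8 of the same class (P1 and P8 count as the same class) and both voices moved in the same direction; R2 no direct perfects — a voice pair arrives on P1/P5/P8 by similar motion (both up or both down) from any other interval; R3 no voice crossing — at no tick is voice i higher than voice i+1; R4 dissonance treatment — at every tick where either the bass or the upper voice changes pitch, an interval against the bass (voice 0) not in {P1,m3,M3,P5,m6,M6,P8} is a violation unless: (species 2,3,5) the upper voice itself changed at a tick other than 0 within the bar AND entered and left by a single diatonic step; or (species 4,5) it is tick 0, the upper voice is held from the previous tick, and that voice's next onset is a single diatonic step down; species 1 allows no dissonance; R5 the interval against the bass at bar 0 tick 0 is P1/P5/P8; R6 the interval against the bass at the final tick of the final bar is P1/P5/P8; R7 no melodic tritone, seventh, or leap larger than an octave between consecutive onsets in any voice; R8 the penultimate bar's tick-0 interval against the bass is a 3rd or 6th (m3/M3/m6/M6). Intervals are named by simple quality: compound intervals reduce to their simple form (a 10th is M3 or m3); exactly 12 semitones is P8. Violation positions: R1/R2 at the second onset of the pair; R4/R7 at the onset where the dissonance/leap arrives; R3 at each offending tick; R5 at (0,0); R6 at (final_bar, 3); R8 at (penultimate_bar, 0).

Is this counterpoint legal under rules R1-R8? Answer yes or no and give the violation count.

bar 0: v0=E3 v1=E4 (P8)
bar 1: v0=F3 v1=D4 (M6)
bar 2: v0=E3 v1=E4 (P8)
bar 3: v0=F3 v1=D4 (M6)
bar 4: v0=E3 v1=G3 (m3)
bar 5: v0=G3 v1=B3 (M3)
bar 6: v0=B3 v1=D4 (m3)
bar 7: v0=D4 v1=A4 (P5)
bar 8: v0=D3 v1=B3 (M6)
bar 9: v0=E3 v1=E4 (P8)
  R2 @ bar7.0: B3/D4 m3 -> D4/A4 P5 similar
  R7 @ bar8.0: D5->B3 leap 15st
  R2 @ bar9.0: D3/A3 P5 -> E3/E4 P8 similar

No (3 violations)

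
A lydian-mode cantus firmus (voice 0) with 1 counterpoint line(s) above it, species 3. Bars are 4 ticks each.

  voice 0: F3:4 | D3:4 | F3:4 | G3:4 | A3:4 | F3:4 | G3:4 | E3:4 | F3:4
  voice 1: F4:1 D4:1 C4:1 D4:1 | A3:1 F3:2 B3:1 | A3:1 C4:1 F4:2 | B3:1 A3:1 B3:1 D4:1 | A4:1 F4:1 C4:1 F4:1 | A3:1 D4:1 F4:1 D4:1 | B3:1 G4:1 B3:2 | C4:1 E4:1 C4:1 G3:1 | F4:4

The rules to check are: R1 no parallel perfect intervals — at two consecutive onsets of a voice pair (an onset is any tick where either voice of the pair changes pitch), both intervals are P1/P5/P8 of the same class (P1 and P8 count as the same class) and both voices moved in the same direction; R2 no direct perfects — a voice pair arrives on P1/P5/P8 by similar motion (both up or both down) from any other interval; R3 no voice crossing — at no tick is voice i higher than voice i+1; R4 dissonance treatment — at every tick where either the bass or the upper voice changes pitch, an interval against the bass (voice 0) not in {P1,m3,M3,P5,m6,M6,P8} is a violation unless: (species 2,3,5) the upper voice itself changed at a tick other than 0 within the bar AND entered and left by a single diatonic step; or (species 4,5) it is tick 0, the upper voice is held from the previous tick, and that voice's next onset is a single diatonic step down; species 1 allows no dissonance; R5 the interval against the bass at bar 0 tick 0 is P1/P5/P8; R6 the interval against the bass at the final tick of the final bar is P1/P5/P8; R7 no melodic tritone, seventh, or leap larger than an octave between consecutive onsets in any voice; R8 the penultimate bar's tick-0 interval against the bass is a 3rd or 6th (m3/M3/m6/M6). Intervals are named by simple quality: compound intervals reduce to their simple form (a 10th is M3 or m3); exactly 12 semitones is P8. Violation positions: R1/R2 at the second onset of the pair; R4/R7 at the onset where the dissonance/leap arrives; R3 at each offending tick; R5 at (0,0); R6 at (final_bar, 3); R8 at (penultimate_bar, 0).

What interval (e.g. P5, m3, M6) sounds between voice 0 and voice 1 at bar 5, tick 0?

voice 0=F3 voice 1=A3 -> M3

M3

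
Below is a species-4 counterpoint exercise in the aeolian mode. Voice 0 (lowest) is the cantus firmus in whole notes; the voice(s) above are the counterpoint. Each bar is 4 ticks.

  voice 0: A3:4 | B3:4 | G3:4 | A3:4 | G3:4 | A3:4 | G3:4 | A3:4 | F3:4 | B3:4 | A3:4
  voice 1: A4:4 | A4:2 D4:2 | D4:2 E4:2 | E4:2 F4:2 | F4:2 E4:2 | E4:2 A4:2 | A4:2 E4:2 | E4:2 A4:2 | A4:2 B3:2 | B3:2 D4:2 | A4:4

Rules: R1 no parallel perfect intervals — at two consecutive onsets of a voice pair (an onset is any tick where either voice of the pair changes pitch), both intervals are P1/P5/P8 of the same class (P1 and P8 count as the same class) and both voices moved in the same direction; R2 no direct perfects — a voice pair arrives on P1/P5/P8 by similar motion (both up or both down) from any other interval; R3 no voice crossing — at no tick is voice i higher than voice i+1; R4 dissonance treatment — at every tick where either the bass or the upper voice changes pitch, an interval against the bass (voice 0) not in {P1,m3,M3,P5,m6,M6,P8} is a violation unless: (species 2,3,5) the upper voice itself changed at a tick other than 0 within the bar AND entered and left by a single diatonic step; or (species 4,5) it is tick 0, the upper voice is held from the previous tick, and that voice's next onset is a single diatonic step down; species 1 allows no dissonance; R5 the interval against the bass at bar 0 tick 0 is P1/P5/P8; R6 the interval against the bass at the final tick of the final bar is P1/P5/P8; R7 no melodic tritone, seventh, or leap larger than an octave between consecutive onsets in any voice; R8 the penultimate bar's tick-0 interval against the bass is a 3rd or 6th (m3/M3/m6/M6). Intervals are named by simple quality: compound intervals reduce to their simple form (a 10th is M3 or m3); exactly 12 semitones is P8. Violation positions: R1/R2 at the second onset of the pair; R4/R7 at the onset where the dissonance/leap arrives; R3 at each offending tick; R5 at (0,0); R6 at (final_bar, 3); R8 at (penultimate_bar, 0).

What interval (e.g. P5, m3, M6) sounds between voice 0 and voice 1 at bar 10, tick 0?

voice 0=A3 voice 1=A4 -> P8

P8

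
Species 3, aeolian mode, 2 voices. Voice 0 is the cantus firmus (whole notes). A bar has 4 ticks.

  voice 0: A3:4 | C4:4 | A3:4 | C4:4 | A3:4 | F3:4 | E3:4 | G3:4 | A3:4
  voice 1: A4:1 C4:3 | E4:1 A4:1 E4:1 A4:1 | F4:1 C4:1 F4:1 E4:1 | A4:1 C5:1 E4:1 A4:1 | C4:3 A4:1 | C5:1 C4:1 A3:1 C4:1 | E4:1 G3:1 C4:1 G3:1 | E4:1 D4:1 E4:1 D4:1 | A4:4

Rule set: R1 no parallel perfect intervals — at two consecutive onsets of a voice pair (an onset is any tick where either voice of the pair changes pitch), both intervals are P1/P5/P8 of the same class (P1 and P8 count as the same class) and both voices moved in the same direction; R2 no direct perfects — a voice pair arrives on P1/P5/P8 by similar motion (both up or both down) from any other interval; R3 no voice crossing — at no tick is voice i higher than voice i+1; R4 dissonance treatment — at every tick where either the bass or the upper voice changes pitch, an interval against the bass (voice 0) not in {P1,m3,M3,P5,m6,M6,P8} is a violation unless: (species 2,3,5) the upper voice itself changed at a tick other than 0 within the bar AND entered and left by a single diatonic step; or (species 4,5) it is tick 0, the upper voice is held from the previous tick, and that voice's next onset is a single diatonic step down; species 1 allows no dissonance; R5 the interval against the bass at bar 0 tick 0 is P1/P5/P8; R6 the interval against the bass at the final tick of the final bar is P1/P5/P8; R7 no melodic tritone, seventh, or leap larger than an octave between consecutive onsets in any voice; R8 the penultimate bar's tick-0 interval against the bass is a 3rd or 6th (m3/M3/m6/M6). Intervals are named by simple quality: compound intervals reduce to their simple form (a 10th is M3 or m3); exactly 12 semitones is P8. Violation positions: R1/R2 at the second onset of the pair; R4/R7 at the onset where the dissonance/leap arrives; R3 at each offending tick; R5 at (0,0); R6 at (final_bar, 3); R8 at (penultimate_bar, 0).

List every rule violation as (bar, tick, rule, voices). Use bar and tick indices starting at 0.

(8, 0, R2, (0, 1))

bar 0: v0=A3 v1=A4 downbeat P8
bar 1: v0=C4 v1=E4 downbeat M3
bar 2: v0=A3 v1=F4 downbeat m6
bar 3: v0=C4 v1=A4 downbeat M6
bar 4: v0=A3 v1=C4 downbeat m3
bar 5: v0=F3 v1=C5 downbeat P5
bar 6: v0=E3 v1=E4 downbeat P8
bar 7: v0=G3 v1=E4 downbeat M6
bar 8: v0=A3 v1=A4 downbeat P8
  -> R2 @ bar 8 tick 0 v(0, 1): G3/D4 P5 -> A3/A4 P8 similar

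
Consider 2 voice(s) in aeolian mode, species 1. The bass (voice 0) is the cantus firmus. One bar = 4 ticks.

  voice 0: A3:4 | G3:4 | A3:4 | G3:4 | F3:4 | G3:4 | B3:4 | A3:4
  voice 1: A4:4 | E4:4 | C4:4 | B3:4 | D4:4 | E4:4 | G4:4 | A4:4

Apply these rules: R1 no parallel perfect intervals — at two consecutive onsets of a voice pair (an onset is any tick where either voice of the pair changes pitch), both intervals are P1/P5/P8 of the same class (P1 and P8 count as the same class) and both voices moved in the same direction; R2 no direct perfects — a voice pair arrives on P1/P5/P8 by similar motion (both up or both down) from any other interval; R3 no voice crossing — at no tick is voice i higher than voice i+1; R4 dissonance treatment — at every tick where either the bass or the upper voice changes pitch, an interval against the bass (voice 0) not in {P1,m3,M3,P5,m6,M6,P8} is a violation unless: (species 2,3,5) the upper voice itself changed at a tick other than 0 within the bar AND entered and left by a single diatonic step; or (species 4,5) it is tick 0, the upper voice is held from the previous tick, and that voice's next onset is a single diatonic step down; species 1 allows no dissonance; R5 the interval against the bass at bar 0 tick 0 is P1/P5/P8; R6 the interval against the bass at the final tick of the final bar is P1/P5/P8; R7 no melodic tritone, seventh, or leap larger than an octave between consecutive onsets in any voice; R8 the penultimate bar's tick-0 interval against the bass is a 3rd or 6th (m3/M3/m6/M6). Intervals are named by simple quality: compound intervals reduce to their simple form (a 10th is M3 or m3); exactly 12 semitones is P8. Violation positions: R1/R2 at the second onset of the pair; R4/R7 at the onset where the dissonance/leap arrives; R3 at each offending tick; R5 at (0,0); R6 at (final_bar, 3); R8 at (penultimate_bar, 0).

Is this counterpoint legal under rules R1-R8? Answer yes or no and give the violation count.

bar 0: v0=A3 v1=A4 (P8)
bar 1: v0=G3 v1=E4 (M6)
bar 2: v0=A3 v1=C4 (m3)
bar 3: v0=G3 v1=B3 (M3)
bar 4: v0=F3 v1=D4 (M6)
bar 5: v0=G3 v1=E4 (M6)
bar 6: v0=B3 v1=G4 (m6)
bar 7: v0=A3 v1=A4 (P8)

Yes (0 violations)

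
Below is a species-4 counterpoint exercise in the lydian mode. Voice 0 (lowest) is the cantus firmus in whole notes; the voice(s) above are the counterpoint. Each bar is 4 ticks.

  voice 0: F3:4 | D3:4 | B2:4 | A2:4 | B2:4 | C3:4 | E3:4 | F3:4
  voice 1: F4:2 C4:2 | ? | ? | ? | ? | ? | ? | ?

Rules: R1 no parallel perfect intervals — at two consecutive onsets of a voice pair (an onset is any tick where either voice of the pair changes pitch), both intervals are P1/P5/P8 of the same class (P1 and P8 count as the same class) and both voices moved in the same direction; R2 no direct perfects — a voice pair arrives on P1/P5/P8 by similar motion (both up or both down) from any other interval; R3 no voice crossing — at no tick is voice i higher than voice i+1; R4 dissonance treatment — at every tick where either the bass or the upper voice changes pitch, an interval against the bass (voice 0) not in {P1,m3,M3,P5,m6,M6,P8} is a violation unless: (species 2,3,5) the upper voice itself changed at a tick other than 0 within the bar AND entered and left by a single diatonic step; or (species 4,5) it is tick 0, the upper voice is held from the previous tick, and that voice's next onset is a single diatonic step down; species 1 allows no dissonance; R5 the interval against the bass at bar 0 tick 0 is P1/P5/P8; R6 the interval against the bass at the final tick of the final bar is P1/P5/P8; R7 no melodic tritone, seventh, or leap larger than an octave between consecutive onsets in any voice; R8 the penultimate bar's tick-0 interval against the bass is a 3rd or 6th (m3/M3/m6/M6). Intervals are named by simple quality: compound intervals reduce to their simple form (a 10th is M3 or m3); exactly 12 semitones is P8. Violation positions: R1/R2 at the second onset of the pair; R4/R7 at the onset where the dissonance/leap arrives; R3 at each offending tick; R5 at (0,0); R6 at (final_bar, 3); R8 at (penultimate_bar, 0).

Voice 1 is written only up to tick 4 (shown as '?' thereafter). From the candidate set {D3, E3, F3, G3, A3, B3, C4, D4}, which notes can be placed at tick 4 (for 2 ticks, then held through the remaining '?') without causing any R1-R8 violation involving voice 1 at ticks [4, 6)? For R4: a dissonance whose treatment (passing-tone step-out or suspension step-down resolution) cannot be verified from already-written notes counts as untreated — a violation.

D3: violates R2,R7
E3: violates R4
F3: legal
G3: violates R4
A3: violates R1
B3: legal
C4: violates R4
D4: legal

{B3, D4, F3}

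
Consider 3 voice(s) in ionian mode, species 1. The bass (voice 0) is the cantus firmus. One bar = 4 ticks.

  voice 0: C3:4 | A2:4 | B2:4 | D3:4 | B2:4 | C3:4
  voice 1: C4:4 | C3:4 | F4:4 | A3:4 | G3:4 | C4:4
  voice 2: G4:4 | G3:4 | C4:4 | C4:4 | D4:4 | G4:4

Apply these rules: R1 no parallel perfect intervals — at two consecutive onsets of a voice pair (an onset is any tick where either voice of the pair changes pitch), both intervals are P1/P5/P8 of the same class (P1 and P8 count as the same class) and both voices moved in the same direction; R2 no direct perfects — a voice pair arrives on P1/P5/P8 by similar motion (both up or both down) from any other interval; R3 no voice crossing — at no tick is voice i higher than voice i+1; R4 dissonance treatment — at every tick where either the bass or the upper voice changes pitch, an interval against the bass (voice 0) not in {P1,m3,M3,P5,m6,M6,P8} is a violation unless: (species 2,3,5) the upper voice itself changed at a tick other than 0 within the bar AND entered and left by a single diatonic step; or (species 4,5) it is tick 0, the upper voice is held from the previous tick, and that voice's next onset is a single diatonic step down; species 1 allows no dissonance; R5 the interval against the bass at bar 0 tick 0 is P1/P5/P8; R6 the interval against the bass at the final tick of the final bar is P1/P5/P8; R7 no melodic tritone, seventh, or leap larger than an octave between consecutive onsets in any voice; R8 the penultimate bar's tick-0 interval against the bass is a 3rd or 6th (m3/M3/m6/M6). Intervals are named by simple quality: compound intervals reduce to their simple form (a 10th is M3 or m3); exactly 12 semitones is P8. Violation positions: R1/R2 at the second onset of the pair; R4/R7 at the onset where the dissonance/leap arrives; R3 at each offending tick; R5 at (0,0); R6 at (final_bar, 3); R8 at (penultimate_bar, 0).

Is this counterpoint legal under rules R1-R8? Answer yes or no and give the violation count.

No (13 violations)

bar 0: v0=C3 v1=C4 v2=G4 (P5)
bar 1: v0=A2 v1=C3 v2=G3 (m7)
bar 2: v0=B2 v1=F4 v2=C4 (m2)
bar 3: v0=D3 v1=A3 v2=C4 (m7)
bar 4: v0=B2 v1=G3 v2=D4 (m3)
bar 5: v0=C3 v1=C4 v2=G4 (P5)
  R1 @ bar1.0: C4/G4 P5 -> C3/G3 P5 similar
  R4 @ bar1.0: A2/G3 m7 untreated
  R3 @ bar2.0: F4 above C4
  R4 @ bar2.0: B2/F4 TT untreated
  R4 @ bar2.0: B2/C4 m2 untreated
  R7 @ bar2.0: C3->F4 leap 17st
  R3 @ bar2.1: F4 above C4
  R3 @ bar2.2: F4 above C4
  R3 @ bar2.3: F4 above C4
  R4 @ bar3.0: D3/C4 m7 untreated
  R1 @ bar5.0: G3/D4 P5 -> C4/G4 P5 similar
  R2 @ bar5.0: B2/G3 m6 -> C3/C4 P8 similar
  R2 @ bar5.0: B2/D4 m3 -> C3/G4 P5 similar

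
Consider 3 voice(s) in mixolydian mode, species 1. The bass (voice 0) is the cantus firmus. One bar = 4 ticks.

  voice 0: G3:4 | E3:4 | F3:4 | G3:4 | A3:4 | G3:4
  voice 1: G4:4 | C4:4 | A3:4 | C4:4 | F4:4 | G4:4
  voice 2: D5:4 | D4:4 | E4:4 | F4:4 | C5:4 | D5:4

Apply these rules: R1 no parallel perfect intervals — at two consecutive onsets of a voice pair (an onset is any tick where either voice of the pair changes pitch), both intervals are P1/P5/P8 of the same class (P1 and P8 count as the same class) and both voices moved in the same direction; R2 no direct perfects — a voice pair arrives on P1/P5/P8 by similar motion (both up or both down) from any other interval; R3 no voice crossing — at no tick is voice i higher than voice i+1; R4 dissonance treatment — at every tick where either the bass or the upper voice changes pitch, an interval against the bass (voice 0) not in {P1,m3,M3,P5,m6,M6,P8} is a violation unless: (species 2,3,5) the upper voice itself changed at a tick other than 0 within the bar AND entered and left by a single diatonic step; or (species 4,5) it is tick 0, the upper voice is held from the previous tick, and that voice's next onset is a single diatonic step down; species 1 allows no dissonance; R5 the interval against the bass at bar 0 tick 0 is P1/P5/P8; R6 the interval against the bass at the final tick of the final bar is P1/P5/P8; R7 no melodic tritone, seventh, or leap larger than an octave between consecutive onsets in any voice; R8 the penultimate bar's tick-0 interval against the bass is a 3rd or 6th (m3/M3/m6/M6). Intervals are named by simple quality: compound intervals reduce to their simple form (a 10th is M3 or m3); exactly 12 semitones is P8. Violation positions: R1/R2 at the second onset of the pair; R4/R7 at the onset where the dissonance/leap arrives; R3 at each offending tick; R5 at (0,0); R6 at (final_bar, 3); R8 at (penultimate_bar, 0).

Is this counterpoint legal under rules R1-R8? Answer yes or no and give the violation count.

No (6 violations)

bar 0: v0=G3 v1=G4 v2=D5 (P5)
bar 1: v0=E3 v1=C4 v2=D4 (m7)
bar 2: v0=F3 v1=A3 v2=E4 (M7)
bar 3: v0=G3 v1=C4 v2=F4 (m7)
bar 4: v0=A3 v1=F4 v2=C5 (m3)
bar 5: v0=G3 v1=G4 v2=D5 (P5)
  R4 @ bar1.0: E3/D4 m7 untreated
  R4 @ bar2.0: F3/E4 M7 untreated
  R4 @ bar3.0: G3/C4 P4 untreated
  R4 @ bar3.0: G3/F4 m7 untreated
  R2 @ bar4.0: C4/F4 P4 -> F4/C5 P5 similar
  R1 @ bar5.0: F4/C5 P5 -> G4/D5 P5 similar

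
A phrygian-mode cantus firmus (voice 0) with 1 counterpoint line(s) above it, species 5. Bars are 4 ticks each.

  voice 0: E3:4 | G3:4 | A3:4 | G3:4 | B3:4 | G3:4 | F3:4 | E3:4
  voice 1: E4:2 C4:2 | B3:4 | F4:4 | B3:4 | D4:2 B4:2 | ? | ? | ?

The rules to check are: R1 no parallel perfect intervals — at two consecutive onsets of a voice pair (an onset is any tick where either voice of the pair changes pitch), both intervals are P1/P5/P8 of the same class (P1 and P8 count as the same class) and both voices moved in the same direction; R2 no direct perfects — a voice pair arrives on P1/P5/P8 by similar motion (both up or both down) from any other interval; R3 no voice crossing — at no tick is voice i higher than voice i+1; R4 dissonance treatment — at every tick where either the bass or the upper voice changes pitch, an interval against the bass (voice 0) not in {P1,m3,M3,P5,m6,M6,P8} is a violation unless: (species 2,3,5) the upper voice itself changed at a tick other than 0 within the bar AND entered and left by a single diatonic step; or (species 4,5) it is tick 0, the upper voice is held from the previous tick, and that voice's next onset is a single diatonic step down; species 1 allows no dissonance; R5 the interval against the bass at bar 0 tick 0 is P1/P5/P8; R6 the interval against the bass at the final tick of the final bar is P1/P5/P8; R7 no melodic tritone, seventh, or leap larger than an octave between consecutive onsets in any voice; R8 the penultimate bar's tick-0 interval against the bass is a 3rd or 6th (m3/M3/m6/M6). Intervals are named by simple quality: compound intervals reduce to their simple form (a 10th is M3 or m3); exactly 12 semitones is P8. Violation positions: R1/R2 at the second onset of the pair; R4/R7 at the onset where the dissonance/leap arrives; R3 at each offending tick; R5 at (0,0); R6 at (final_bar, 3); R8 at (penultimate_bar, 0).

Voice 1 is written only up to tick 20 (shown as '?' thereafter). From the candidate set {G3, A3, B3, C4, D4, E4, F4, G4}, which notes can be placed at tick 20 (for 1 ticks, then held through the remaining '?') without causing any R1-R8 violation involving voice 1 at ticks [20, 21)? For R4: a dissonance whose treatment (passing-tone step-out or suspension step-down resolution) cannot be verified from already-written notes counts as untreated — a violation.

G3: violates R1,R7
A3: violates R4,R7
B3: legal
C4: violates R4,R7
D4: violates R2
E4: legal
F4: violates R4,R7
G4: violates R1

{B3, E4}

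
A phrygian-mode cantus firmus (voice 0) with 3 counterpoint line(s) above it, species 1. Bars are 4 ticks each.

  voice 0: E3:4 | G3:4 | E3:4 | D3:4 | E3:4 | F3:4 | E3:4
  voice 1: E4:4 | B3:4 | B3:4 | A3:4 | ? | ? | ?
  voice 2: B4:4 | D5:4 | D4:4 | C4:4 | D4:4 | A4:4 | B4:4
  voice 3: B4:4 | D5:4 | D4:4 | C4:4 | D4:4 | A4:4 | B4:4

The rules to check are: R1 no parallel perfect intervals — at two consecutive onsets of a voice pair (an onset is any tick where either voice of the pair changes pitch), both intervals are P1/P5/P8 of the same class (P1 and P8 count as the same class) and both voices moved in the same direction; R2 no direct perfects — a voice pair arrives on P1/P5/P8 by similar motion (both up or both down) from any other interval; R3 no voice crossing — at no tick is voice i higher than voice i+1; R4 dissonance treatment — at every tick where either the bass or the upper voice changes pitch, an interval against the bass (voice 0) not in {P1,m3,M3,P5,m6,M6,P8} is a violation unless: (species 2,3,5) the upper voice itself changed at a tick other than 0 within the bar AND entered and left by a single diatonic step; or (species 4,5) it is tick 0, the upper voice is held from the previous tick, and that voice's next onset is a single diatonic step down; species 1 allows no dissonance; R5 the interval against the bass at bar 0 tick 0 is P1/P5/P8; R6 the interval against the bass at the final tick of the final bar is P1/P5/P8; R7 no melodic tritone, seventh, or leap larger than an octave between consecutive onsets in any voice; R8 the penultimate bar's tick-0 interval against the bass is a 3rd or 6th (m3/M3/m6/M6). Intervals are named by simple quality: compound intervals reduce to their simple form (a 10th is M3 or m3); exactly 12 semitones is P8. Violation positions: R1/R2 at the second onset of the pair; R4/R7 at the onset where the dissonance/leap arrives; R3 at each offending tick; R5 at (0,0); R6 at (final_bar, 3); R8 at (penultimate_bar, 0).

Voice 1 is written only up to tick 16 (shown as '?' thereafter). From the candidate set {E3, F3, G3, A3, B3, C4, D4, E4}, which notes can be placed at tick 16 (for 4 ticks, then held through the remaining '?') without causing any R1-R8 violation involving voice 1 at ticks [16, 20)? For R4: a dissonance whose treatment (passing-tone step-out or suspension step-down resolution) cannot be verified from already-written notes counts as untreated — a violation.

{C4, E3, G3}

E3: legal
F3: violates R4
G3: legal
A3: violates R4
B3: violates R1
C4: legal
D4: violates R2,R4
E4: violates R2,R3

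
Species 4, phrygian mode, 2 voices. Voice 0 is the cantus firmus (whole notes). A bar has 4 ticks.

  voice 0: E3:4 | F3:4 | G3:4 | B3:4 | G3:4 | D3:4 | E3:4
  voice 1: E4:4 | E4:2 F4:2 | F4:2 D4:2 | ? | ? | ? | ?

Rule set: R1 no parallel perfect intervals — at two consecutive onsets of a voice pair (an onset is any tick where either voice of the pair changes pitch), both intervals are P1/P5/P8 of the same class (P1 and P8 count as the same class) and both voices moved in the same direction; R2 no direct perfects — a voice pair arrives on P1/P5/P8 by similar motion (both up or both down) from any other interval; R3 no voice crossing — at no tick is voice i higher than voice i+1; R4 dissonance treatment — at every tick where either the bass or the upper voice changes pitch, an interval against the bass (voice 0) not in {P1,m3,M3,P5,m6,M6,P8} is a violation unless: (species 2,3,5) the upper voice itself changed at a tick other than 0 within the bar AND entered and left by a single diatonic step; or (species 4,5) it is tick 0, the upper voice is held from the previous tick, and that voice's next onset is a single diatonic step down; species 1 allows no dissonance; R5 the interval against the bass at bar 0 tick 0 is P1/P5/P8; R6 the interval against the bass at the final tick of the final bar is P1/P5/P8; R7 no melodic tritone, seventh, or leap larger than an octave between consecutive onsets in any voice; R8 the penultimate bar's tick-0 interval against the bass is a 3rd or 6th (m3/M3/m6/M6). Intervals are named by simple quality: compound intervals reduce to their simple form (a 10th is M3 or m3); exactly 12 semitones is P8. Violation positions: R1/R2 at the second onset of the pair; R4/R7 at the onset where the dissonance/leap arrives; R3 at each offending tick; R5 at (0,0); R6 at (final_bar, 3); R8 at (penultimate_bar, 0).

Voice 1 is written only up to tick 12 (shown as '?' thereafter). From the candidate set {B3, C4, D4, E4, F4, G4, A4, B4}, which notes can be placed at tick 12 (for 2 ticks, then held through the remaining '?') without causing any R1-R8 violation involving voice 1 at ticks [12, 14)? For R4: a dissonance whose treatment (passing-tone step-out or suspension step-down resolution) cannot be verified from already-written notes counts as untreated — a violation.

B3: legal
C4: violates R4
D4: legal
E4: violates R4
F4: violates R4
G4: legal
A4: violates R4
B4: violates R2

{B3, D4, G4}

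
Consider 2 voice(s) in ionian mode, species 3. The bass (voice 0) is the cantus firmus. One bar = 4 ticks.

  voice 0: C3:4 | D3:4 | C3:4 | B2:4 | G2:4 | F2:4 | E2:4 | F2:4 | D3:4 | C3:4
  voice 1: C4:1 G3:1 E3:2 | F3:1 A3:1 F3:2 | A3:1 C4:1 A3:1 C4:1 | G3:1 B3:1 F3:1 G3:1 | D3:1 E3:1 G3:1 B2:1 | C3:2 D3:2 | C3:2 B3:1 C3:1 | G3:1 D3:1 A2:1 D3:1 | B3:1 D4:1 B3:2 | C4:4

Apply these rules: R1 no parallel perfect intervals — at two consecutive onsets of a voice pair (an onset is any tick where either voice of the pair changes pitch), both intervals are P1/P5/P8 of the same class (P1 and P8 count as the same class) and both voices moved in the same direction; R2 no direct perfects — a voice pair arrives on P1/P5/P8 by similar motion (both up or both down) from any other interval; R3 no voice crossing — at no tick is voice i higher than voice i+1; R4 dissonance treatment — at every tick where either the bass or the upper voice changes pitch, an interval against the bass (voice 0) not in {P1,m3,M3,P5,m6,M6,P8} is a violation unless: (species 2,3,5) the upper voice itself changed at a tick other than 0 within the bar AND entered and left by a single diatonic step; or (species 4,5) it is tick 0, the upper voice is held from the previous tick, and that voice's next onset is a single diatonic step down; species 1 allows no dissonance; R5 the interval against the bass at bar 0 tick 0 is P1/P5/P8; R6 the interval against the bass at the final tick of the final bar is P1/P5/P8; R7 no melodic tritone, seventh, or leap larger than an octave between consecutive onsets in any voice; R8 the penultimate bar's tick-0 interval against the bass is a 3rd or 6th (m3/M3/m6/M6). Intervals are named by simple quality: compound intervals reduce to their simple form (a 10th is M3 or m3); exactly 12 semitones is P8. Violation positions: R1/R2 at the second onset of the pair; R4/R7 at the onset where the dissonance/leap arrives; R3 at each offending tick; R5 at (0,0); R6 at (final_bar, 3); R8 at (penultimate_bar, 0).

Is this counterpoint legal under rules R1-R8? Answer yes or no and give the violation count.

bar 0: v0=C3 v1=C4 (P8)
bar 1: v0=D3 v1=F3 (m3)
bar 2: v0=C3 v1=A3 (M6)
bar 3: v0=B2 v1=G3 (m6)
bar 4: v0=G2 v1=D3 (P5)
bar 5: v0=F2 v1=C3 (P5)
bar 6: v0=E2 v1=C3 (m6)
bar 7: v0=F2 v1=G3 (M2)
bar 8: v0=D3 v1=B3 (M6)
bar 9: v0=C3 v1=C4 (P8)
  R4 @ bar3.2: B2/F3 TT untreated
  R7 @ bar3.2: B3->F3 leap 6st
  R2 @ bar4.0: B2/G3 m6 -> G2/D3 P5 similar
  R7 @ bar6.2: C3->B3 leap 11st
  R7 @ bar6.3: B3->C3 leap 11st
  R4 @ bar7.0: F2/G3 M2 untreated

No (6 violations)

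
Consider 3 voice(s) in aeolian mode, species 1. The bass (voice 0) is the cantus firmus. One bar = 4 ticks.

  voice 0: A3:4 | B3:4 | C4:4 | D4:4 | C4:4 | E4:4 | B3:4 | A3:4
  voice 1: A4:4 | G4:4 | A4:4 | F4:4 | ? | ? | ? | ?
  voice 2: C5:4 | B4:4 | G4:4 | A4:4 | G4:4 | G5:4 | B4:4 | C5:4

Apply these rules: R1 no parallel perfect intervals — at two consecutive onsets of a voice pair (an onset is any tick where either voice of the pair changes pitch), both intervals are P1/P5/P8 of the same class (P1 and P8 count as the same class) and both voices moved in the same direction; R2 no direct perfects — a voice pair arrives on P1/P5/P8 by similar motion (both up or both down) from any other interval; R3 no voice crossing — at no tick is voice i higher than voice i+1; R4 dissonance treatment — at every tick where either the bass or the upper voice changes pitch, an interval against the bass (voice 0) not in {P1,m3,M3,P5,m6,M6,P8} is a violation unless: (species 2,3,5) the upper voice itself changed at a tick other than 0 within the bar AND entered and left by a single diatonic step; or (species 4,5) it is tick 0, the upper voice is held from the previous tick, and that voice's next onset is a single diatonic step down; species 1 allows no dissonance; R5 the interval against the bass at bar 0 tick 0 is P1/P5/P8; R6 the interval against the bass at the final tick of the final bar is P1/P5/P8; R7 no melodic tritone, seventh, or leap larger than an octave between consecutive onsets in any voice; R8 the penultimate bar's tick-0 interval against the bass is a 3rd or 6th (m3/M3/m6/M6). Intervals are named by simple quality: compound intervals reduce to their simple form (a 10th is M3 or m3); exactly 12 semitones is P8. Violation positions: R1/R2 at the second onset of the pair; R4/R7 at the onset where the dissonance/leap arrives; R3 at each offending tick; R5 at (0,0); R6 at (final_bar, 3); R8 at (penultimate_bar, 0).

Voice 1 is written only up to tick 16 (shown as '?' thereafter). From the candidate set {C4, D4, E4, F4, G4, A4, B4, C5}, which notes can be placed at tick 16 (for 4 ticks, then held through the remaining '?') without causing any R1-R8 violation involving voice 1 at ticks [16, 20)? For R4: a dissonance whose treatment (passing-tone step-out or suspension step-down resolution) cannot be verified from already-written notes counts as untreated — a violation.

{E4, G4}

C4: violates R2
D4: violates R4
E4: legal
F4: violates R4
G4: legal
A4: violates R3
B4: violates R3,R4,R7
C5: violates R3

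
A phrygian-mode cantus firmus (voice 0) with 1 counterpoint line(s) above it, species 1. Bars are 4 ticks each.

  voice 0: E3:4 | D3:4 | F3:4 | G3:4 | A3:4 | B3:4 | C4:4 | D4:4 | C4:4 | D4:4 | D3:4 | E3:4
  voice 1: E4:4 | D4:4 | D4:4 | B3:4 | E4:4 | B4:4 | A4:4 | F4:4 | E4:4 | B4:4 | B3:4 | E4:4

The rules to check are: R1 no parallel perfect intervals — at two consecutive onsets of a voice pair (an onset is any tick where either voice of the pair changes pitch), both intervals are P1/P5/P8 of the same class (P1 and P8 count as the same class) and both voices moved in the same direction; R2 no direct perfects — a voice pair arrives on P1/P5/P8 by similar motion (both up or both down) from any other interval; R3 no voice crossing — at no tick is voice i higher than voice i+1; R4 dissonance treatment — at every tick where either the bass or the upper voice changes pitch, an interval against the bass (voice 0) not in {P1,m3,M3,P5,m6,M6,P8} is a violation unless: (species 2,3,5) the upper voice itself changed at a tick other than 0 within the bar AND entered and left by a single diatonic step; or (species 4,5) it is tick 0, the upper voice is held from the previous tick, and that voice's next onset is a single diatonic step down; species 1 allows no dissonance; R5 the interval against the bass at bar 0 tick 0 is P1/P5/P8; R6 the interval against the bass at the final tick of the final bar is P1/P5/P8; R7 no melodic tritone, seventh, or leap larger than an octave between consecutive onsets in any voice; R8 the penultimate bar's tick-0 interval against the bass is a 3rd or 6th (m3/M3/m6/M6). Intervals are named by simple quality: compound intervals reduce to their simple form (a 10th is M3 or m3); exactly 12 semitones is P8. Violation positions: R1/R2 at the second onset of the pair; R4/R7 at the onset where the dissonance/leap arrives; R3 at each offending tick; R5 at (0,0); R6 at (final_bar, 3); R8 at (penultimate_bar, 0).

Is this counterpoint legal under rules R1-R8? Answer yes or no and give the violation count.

No (4 violations)

bar 0: v0=E3 v1=E4 (P8)
bar 1: v0=D3 v1=D4 (P8)
bar 2: v0=F3 v1=D4 (M6)
bar 3: v0=G3 v1=B3 (M3)
bar 4: v0=A3 v1=E4 (P5)
bar 5: v0=B3 v1=B4 (P8)
bar 6: v0=C4 v1=A4 (M6)
bar 7: v0=D4 v1=F4 (m3)
bar 8: v0=C4 v1=E4 (M3)
bar 9: v0=D4 v1=B4 (M6)
bar 10: v0=D3 v1=B3 (M6)
bar 11: v0=E3 v1=E4 (P8)
  R1 @ bar1.0: E3/E4 P8 -> D3/D4 P8 similar
  R2 @ bar4.0: G3/B3 M3 -> A3/E4 P5 similar
  R2 @ bar5.0: A3/E4 P5 -> B3/B4 P8 similar
  R2 @ bar11.0: D3/B3 M6 -> E3/E4 P8 similar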